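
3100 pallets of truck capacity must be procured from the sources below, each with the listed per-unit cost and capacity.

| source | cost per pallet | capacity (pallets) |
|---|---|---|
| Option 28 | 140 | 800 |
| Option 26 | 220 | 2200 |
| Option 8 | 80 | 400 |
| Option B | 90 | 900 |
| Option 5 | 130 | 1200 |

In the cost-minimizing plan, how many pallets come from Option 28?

600

Use sources in increasing cost order.
Option 8 at 80: take all 400 pallets → 2700 still needed.
Take 900 from Option B at 90 → need 1800 more.
Option 5 at 130: take all 1200 pallets → 600 still needed.
Option 28 (140): take the remaining 600 → done.
Option 26: unused.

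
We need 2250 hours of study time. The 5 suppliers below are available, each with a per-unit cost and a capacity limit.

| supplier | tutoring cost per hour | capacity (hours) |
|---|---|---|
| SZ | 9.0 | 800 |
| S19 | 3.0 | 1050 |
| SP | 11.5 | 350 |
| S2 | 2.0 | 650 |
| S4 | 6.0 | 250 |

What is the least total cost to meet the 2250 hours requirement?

Fill from the cheapest supplier first.
S2 at 2.0: take all 650 hours → 1600 still needed.
Take 1050 from S19 at 3.0 → need 550 more.
Take 250 from S4 at 6.0 → need 300 more.
SZ at 9.0: take 300 of its 800 → requirement met.
SP: unused.
Cost = 650×2.0 + 1050×3.0 + 250×6.0 + 300×9.0 = 8650.

8650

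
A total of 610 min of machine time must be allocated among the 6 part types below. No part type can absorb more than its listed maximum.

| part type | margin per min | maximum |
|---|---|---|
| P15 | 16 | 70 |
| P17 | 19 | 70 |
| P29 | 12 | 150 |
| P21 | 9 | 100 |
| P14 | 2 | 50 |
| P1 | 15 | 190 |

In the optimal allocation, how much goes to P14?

30

Order the part types by margin per min: P17 19 > P15 16 > P1 15 > P29 12 > P21 9 > P14 2.
Give P17 70 to hit its cap of 70 ; 540 left.
P15 takes 70 to reach its cap of 70 ; 470 left.
Give P1 190 to hit its cap of 190 ; 280 left.
P29 takes 150 to reach its cap of 150 ; 130 left.
Give P21 100 to hit its cap of 100 ; 30 left.
P14: +30 (room for 50) → 30. Pool exhausted.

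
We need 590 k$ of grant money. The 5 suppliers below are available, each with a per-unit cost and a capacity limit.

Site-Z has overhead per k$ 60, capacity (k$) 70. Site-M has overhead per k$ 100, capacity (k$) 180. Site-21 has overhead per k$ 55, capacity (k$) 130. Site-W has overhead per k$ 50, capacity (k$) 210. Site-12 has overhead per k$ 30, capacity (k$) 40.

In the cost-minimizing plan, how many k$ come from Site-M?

140

Use suppliers in increasing cost order.
Site-12 (30): use full 40 ; 550 k$ to go.
Take 210 from Site-W at 50 ; need 340 more.
Site-21 at 55: take all 130 k$ ; 210 still needed.
Site-Z at 60: take all 70 k$ ; 140 still needed.
Take 140 from Site-M at 100 to finish.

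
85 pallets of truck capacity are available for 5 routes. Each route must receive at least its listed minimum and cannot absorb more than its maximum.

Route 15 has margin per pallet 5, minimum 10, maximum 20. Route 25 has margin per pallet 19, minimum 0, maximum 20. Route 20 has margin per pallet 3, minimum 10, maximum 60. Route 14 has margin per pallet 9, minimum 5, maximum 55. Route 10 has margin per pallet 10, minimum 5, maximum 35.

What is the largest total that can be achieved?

Meeting every minimum uses 10+0+10+5+5 = 30 pallets, leaving 55.
Highest margin per pallet first: Route 25 19 > Route 10 10 > Route 14 9 > Route 15 5 > Route 20 3.
Route 25: +20 to 20 (cap) → 35 left.
Route 10 takes 30 more to reach its cap of 35 → 5 left.
Route 14: +5 (room for 50) → 10. Pool exhausted.
Total = 5×10 + 19×20 + 3×10 + 9×10 + 10×35 = 900.

900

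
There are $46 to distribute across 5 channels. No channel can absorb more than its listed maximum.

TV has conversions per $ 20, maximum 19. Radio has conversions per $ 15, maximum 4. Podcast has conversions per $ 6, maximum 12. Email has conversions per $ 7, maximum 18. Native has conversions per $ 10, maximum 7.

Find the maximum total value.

Order the channels by conversions per $: TV 20 > Radio 15 > Native 10 > Email 7 > Podcast 6.
Give TV 19 to hit its cap of 19 ; 27 left.
Radio: +4 to 4 (cap) ; 23 left.
Native: +7 to 7 (cap) ; 16 left.
Email: +16 (room for 18) → 16. Pool exhausted.
Total = 20×19 + 15×4 + 7×16 + 10×7 = 622.

622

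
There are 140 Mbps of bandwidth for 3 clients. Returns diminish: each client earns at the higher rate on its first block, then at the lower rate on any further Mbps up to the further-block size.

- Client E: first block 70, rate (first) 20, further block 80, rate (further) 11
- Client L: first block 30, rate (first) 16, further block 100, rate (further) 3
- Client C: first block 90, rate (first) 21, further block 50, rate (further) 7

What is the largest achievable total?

Rank every tier by rate: Client C/first 21 > Client E/first 20 > Client L/first 16 > Client E/second 11 > Client C/second 7 > Client L/second 3.
Client C first at 21: fill all 90 — 50 left.
50 remain; put them into Client E first at 20.
Total = 21×90 + 20×50 = 2890.

2890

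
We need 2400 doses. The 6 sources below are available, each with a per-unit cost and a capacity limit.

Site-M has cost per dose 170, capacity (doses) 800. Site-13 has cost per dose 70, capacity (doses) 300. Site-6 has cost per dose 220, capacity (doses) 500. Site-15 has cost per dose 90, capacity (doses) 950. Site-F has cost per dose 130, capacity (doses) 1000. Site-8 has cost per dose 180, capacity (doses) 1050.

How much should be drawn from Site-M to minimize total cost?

Fill from the cheapest source first.
Site-13 at 70: take all 300 doses ; 2100 still needed.
Site-15 (90): use full 950 ; 1150 doses to go.
Site-F at 130: take all 1000 doses ; 150 still needed.
Take 150 from Site-M at 170 to finish.
Site-8, Site-6: unused.

150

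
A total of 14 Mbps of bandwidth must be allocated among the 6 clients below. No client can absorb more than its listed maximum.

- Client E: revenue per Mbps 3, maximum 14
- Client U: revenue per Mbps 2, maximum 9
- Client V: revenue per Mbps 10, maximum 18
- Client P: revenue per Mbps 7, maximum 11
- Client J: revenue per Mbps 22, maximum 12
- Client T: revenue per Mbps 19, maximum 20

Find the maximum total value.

302

Order the clients by revenue per Mbps: Client J 22 > Client T 19 > Client V 10 > Client P 7 > Client E 3 > Client U 2.
Client J: +12 to 12 (cap) → 2 left.
Client T: +2 (room for 20) → 2. Pool exhausted.
Total = 22×12 + 19×2 = 302.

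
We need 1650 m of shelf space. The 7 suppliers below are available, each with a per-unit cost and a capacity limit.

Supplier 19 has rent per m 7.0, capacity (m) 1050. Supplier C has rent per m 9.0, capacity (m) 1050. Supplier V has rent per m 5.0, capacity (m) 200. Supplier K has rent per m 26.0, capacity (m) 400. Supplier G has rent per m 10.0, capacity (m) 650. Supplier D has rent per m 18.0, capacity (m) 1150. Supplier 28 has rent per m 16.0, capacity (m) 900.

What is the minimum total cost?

Fill from the cheapest supplier first.
Supplier V (5.0): use full 200 — 1450 m to go.
Supplier 19 at 7.0: take all 1050 m — 400 still needed.
Take 400 from Supplier C at 9.0 to finish.
Supplier G, Supplier 28, Supplier D, Supplier K: unused.
Cost = 200×5.0 + 1050×7.0 + 400×9.0 = 11950.

11950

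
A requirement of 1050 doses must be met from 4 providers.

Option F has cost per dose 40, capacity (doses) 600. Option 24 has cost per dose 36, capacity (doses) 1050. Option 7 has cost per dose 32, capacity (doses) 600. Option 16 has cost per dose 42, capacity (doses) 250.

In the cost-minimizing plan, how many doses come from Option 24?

Use providers in increasing cost order.
Option 7 (32): use full 600 → 450 doses to go.
Option 24 (36): take the remaining 450 → done.
Option F, Option 16: unused.

450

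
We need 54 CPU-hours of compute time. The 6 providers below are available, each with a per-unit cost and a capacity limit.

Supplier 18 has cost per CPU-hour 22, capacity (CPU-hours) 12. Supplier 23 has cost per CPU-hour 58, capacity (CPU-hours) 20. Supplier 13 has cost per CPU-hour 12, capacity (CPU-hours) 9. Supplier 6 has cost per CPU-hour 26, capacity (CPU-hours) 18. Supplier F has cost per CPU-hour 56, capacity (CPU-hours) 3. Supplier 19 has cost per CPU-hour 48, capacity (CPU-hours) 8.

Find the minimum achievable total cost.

1624

Use providers in increasing cost order.
Take 9 from Supplier 13 at 12 ; need 45 more.
Supplier 18 (22): use full 12 ; 33 CPU-hours to go.
Take 18 from Supplier 6 at 26 ; need 15 more.
Supplier 19 (48): use full 8 ; 7 CPU-hours to go.
Supplier F at 56: take all 3 CPU-hours ; 4 still needed.
Supplier 23 (58): take the remaining 4 ; done.
Cost = 9×12 + 12×22 + 18×26 + 8×48 + 3×56 + 4×58 = 1624.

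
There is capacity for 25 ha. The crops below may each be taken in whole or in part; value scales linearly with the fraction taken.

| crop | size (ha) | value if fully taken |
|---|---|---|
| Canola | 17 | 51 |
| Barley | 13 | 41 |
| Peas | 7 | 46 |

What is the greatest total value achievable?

102

Sort by value density: Peas 46/7≈6.57, Barley 41/13≈3.15, Canola 51/17≈3.
Take all of Peas (7 ha, value 46) — 18 ha left.
Take all of Barley (13 ha, value 41) — 5 ha left.
Only 5 ha remain; take 5/17 of Canola for value 51×5/17 = 15.
Total value = 102.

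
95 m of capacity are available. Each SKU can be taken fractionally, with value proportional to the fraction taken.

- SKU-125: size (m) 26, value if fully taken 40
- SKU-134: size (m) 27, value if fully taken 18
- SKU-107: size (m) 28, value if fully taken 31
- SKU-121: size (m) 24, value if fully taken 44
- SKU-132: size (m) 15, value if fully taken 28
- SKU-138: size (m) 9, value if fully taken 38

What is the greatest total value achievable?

Rank by value-to-size ratio: SKU-138 38/9≈4.22, SKU-132 28/15≈1.87, SKU-121 44/24≈1.83, SKU-125 40/26≈1.54, SKU-107 31/28≈1.11, SKU-134 18/27≈0.667.
SKU-138: take in full, 9 m for value 38 → 86 left.
Take all of SKU-132 (15 m, value 28) → 71 m left.
All 24 m of SKU-121 fit (value 44) → 47 remain.
SKU-125: take in full, 26 m for value 40 → 21 left.
Fill the last 21 m with part of SKU-107: 21/28 of it earns 23.25.
Total value = 173.25.

173.25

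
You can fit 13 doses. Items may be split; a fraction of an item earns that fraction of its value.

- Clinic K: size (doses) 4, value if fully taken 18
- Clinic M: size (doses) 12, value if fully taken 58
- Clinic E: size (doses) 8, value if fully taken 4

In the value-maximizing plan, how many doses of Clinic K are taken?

Best value per unit of size first: Clinic M 58/12≈4.83, Clinic K 18/4≈4.5, Clinic E 4/8≈0.5.
Clinic M: take in full, 12 doses for value 58 — 1 left.
1 doses left: a 1/4 share of Clinic K gives 18×1/4 = 4.5.

1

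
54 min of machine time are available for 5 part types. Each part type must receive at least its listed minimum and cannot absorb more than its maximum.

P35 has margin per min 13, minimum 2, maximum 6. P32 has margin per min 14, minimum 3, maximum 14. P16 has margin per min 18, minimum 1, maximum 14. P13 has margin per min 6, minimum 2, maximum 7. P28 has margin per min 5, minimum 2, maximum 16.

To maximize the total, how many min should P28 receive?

13

Meeting every minimum uses 2+3+1+2+2 = 10 min, leaving 44.
Highest margin per min first: P16 18 > P32 14 > P35 13 > P13 6 > P28 5.
P16: +13 to 14 (cap) ; 31 left.
P32 takes 11 more to reach its cap of 14 ; 20 left.
P35 takes 4 more to reach its cap of 6 ; 16 left.
Give P13 5 more to hit its cap of 7 ; 11 left.
P28: +11 (room for 14) → 13. Pool exhausted.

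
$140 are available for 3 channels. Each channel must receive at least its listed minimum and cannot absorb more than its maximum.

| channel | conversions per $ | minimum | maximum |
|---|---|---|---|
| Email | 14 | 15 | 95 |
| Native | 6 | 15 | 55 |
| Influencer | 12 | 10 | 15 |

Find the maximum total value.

1690

Meeting every minimum uses 15+15+10 = 40 $, leaving 100.
Highest conversions per $ first: Email 14 > Influencer 12 > Native 6.
Give Email 80 more to hit its cap of 95 → 20 left.
Influencer takes 5 more to reach its cap of 15 → 15 left.
Only 15 left; Native takes them to reach 30.
Total = 14×95 + 6×30 + 12×15 = 1690.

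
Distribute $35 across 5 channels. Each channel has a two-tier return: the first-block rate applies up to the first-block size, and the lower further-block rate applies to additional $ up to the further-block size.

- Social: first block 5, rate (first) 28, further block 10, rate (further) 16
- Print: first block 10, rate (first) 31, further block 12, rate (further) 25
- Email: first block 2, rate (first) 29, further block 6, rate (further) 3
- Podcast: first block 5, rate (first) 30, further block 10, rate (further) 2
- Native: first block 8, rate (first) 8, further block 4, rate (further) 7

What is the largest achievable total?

974

Order all 10 blocks by rate: Print/tier1 31 > Podcast/tier1 30 > Email/tier1 29 > Social/tier1 28 > Print/tier2 25 > Social/tier2 16 > Native/tier1 8 > Native/tier2 7 > Email/tier2 3 > Podcast/tier2 2.
Fill Print tier1 block (10 at 31) ; 25 left.
Podcast/tier1 (30): +5 ; 20 left.
Fill Email tier1 block (2 at 29) ; 18 left.
Social tier1 at 28: fill all 5 ; 13 left.
Fill Print tier2 block (12 at 25) ; 1 left.
1 remain; put them into Social tier2 at 16.
Total = 31×10 + 30×5 + 29×2 + 28×5 + 25×12 + 16×1 = 974.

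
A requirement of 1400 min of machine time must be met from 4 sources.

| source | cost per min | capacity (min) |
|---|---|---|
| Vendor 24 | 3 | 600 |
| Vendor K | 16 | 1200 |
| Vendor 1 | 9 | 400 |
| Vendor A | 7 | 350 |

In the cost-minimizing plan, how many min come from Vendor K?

50

Use sources in increasing cost order.
Vendor 24 (3): use full 600 ; 800 min to go.
Take 350 from Vendor A at 7 ; need 450 more.
Vendor 1 (9): use full 400 ; 50 min to go.
Take 50 from Vendor K at 16 to finish.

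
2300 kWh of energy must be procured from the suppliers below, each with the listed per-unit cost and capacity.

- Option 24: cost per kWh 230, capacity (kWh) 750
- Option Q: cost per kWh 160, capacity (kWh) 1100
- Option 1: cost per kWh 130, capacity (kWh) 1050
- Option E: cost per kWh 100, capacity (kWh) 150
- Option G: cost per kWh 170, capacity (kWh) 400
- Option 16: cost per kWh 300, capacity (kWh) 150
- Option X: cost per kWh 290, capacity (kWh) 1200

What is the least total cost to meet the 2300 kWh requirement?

Fill from the cheapest supplier first.
Option E (100): use full 150 ; 2150 kWh to go.
Take 1050 from Option 1 at 130 ; need 1100 more.
Take 1100 from Option Q at 160 ; need 0 more.
Option G, Option 24, Option X, Option 16: unused.
Cost = 150×100 + 1050×130 + 1100×160 = 327500.

327500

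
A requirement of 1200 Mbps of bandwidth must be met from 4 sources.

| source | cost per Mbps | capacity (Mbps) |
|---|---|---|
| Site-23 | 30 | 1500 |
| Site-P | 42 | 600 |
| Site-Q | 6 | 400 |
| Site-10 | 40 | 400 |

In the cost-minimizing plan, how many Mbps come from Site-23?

800

Fill from the cheapest source first.
Site-Q (6): use full 400 ; 800 Mbps to go.
Site-23 (30): take the remaining 800 ; done.
Site-10, Site-P: unused.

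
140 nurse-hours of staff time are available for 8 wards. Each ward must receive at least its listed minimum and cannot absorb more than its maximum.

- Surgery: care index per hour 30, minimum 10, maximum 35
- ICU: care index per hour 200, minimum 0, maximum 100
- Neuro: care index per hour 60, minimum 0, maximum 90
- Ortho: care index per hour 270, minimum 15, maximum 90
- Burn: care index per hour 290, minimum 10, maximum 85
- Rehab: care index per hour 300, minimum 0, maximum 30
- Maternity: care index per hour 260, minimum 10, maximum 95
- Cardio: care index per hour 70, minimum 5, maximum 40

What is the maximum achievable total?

36600

Meeting every minimum uses 10+0+0+15+10+0+10+5 = 50 nurse-hours, leaving 90.
Rank by care index per hour: Rehab 300 > Burn 290 > Ortho 270 > Maternity 260 > ICU 200 > Cardio 70 > Neuro 60 > Surgery 30.
Give Rehab 30 more to hit its cap of 30 → 60 left.
Burn: +60 (room for 75) → 70. Pool exhausted.
Total = 30×10 + 270×15 + 290×70 + 300×30 + 260×10 + 70×5 = 36600.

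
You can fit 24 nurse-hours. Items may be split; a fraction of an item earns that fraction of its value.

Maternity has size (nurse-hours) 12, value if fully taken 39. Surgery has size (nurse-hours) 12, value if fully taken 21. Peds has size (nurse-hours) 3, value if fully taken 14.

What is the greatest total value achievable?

68.75

Sort by value density: Peds 14/3≈4.67, Maternity 39/12≈3.25, Surgery 21/12≈1.75.
Take all of Peds (3 nurse-hours, value 14) → 21 nurse-hours left.
Take all of Maternity (12 nurse-hours, value 39) → 9 nurse-hours left.
Only 9 nurse-hours remain; take 9/12 of Surgery for value 21×9/12 = 15.75.
Total value = 68.75.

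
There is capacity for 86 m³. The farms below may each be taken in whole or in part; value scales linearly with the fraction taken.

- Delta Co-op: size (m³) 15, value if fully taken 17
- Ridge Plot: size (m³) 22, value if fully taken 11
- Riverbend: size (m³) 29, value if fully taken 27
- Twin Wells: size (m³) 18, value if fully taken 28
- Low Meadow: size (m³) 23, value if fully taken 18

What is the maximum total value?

Best value per unit of size first: Twin Wells 28/18≈1.56, Delta Co-op 17/15≈1.13, Riverbend 27/29≈0.931, Low Meadow 18/23≈0.783, Ridge Plot 11/22≈0.5.
All 18 m³ of Twin Wells fit (value 28) → 68 remain.
All 15 m³ of Delta Co-op fit (value 17) → 53 remain.
Riverbend: take in full, 29 m³ for value 27 → 24 left.
All 23 m³ of Low Meadow fit (value 18) → 1 remain.
Only 1 m³ remain; take 1/22 of Ridge Plot for value 11×1/22 = 0.5.
Total value = 90.5.

90.5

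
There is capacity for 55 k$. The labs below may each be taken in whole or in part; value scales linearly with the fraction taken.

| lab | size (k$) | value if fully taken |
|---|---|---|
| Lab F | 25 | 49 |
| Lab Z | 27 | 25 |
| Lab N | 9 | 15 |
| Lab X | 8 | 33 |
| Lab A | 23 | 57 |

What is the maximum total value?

Rank by value-to-size ratio: Lab X 33/8≈4.12, Lab A 57/23≈2.48, Lab F 49/25≈1.96, Lab N 15/9≈1.67, Lab Z 25/27≈0.926.
Lab X: take in full, 8 k$ for value 33 ; 47 left.
Lab A: take in full, 23 k$ for value 57 ; 24 left.
24 k$ left: a 24/25 share of Lab F gives 49×24/25 = 47.04.
Total value = 137.04.

137.04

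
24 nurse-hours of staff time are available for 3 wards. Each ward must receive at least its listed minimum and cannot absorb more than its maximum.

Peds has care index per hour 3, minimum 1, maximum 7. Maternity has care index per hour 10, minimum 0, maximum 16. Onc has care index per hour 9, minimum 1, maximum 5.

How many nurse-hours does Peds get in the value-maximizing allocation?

Meeting every minimum uses 1+0+1 = 2 nurse-hours, leaving 22.
Highest care index per hour first: Maternity 10 > Onc 9 > Peds 3.
Maternity takes 16 more to reach its cap of 16 ; 6 left.
Onc takes 4 more to reach its cap of 5 ; 2 left.
Only 2 left; Peds takes them to reach 3.

3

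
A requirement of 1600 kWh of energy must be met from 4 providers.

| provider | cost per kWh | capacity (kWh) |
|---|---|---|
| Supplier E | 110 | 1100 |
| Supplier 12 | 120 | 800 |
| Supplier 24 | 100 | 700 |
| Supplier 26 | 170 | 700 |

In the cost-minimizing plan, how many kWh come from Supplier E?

Fill from the cheapest provider first.
Take 700 from Supplier 24 at 100 → need 900 more.
Supplier E at 110: take 900 of its 1100 → requirement met.
Supplier 12, Supplier 26: unused.

900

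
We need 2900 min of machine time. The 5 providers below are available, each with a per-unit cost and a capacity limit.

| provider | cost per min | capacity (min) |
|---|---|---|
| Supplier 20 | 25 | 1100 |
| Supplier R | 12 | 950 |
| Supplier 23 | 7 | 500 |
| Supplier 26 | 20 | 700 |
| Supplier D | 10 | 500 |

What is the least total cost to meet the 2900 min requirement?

40150

Fill from the cheapest provider first.
Supplier 23 at 7: take all 500 min ; 2400 still needed.
Supplier D at 10: take all 500 min ; 1900 still needed.
Take 950 from Supplier R at 12 ; need 950 more.
Supplier 26 at 20: take all 700 min ; 250 still needed.
Take 250 from Supplier 20 at 25 to finish.
Cost = 500×7 + 500×10 + 950×12 + 700×20 + 250×25 = 40150.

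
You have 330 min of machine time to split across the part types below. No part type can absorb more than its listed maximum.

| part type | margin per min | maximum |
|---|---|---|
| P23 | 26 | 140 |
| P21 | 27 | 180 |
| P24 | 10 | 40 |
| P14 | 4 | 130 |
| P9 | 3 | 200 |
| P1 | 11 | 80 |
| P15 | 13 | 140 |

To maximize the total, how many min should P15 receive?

Rank by margin per min: P21 27 > P23 26 > P15 13 > P1 11 > P24 10 > P14 4 > P9 3.
P21: +180 to 180 (cap) → 150 left.
Give P23 140 to hit its cap of 140 → 10 left.
Only 10 left; P15 takes them to reach 10.

10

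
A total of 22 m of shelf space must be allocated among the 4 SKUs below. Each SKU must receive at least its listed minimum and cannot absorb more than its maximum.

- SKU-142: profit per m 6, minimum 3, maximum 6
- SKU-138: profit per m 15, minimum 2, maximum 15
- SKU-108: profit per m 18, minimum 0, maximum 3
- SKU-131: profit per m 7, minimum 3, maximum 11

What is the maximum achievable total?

288

Meeting every minimum uses 3+2+0+3 = 8 m, leaving 14.
Order the SKUs by profit per m: SKU-108 18 > SKU-138 15 > SKU-131 7 > SKU-142 6.
SKU-108: +3 to 3 (cap) — 11 left.
SKU-138 has room for 13 more but only 11 remain, so it gets 13.
Total = 6×3 + 15×13 + 18×3 + 7×3 = 288.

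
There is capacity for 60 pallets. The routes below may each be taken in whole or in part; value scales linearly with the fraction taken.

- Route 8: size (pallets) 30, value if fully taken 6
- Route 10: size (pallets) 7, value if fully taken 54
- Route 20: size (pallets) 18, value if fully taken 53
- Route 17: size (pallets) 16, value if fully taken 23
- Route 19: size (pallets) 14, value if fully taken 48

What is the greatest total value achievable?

179

Best value per unit of size first: Route 10 54/7≈7.71, Route 19 48/14≈3.43, Route 20 53/18≈2.94, Route 17 23/16≈1.44, Route 8 6/30≈0.2.
Route 10: take in full, 7 pallets for value 54 ; 53 left.
All 14 pallets of Route 19 fit (value 48) ; 39 remain.
Take all of Route 20 (18 pallets, value 53) ; 21 pallets left.
Take all of Route 17 (16 pallets, value 23) ; 5 pallets left.
Fill the last 5 pallets with part of Route 8: 5/30 of it earns 1.
Total value = 179.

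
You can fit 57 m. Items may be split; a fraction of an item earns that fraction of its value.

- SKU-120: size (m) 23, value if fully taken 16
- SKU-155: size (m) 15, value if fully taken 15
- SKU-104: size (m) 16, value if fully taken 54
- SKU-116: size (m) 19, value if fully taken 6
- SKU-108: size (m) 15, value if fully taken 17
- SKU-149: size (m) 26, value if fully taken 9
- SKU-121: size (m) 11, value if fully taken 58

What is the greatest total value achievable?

144

Sort by value density: SKU-121 58/11≈5.27, SKU-104 54/16≈3.38, SKU-108 17/15≈1.13, SKU-155 15/15≈1, SKU-120 16/23≈0.696, SKU-149 9/26≈0.346, SKU-116 6/19≈0.316.
SKU-121: take in full, 11 m for value 58 → 46 left.
SKU-104: take in full, 16 m for value 54 → 30 left.
SKU-108: take in full, 15 m for value 17 → 15 left.
All 15 m of SKU-155 fit (value 15) → 0 remain.
Total value = 144.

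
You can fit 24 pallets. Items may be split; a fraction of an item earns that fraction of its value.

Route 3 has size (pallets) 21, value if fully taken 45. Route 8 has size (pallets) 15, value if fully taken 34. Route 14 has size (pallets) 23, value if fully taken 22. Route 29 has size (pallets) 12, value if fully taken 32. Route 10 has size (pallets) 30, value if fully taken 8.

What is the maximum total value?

59.2

Sort by value density: Route 29 32/12≈2.67, Route 8 34/15≈2.27, Route 3 45/21≈2.14, Route 14 22/23≈0.957, Route 10 8/30≈0.267.
All 12 pallets of Route 29 fit (value 32) — 12 remain.
Only 12 pallets remain; take 12/15 of Route 8 for value 34×12/15 = 27.2.
Total value = 59.2.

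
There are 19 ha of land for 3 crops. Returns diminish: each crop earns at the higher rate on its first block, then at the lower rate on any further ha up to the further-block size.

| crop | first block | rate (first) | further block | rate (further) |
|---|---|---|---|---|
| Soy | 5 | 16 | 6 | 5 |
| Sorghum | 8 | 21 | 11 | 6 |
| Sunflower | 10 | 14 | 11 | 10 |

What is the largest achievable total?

Rank every tier by rate: Sorghum/tier1 21 > Soy/tier1 16 > Sunflower/tier1 14 > Sunflower/tier2 10 > Sorghum/tier2 6 > Soy/tier2 5.
Fill Sorghum tier1 block (8 at 21) → 11 left.
Soy/tier1 (16): +5 → 6 left.
6 remain; put them into Sunflower tier1 at 14.
Total = 21×8 + 16×5 + 14×6 = 332.

332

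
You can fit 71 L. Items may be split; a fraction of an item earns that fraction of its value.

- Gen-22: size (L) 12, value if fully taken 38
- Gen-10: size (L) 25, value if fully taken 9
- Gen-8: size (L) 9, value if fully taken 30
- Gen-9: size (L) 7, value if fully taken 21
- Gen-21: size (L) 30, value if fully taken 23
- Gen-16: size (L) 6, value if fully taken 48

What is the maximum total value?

162.52

Rank by value-to-size ratio: Gen-16 48/6≈8, Gen-8 30/9≈3.33, Gen-22 38/12≈3.17, Gen-9 21/7≈3, Gen-21 23/30≈0.767, Gen-10 9/25≈0.36.
All 6 L of Gen-16 fit (value 48) — 65 remain.
Gen-8: take in full, 9 L for value 30 — 56 left.
Gen-22: take in full, 12 L for value 38 — 44 left.
Gen-9: take in full, 7 L for value 21 — 37 left.
Gen-21: take in full, 30 L for value 23 — 7 left.
Fill the last 7 L with part of Gen-10: 7/25 of it earns 2.52.
Total value = 162.52.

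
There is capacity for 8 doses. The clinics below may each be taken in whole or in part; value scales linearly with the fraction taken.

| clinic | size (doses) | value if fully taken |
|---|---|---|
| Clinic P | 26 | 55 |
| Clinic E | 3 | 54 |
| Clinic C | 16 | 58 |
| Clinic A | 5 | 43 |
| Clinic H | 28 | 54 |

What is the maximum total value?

97

Rank by value-to-size ratio: Clinic E 54/3≈18, Clinic A 43/5≈8.6, Clinic C 58/16≈3.62, Clinic P 55/26≈2.12, Clinic H 54/28≈1.93.
Take all of Clinic E (3 doses, value 54) ; 5 doses left.
Take all of Clinic A (5 doses, value 43) ; 0 doses left.
Total value = 97.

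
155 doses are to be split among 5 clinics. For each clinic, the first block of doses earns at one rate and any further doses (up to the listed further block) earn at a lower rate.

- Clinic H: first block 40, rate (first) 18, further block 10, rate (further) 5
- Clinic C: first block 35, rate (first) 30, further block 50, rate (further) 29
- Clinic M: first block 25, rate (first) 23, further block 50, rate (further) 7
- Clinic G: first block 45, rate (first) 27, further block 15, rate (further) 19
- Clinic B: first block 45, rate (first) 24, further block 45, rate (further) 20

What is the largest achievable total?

Treat each block as its own option and order by rate: Clinic C/first 30 > Clinic C/second 29 > Clinic G/first 27 > Clinic B/first 24 > Clinic M/first 23 > Clinic B/second 20 > Clinic G/second 19 > Clinic H/first 18 > Clinic M/second 7 > Clinic H/second 5.
Clinic C first at 30: fill all 35 ; 120 left.
Clinic C second at 29: fill all 50 ; 70 left.
Clinic G first at 27: fill all 45 ; 25 left.
Clinic B first at 24: only 25 left, fill 25.
Total = 30×35 + 29×50 + 27×45 + 24×25 = 4315.

4315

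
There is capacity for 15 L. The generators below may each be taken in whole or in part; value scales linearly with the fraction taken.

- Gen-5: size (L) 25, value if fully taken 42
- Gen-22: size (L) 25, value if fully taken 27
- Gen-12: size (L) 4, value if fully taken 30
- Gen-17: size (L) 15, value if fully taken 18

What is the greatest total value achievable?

Sort by value density: Gen-12 30/4≈7.5, Gen-5 42/25≈1.68, Gen-17 18/15≈1.2, Gen-22 27/25≈1.08.
Gen-12: take in full, 4 L for value 30 → 11 left.
11 L left: a 11/25 share of Gen-5 gives 42×11/25 = 18.48.
Total value = 48.48.

48.48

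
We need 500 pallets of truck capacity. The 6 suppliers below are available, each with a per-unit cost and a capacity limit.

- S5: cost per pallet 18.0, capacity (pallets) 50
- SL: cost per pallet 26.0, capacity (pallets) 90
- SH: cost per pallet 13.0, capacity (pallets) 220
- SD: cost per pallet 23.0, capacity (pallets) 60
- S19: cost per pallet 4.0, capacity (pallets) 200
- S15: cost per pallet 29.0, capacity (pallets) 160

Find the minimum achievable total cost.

5250

Cheapest first:
S19 at 4.0: take all 200 pallets ; 300 still needed.
SH at 13.0: take all 220 pallets ; 80 still needed.
S5 at 18.0: take all 50 pallets ; 30 still needed.
SD (23.0): take the remaining 30 ; done.
SL, S15: unused.
Cost = 200×4.0 + 220×13.0 + 50×18.0 + 30×23.0 = 5250.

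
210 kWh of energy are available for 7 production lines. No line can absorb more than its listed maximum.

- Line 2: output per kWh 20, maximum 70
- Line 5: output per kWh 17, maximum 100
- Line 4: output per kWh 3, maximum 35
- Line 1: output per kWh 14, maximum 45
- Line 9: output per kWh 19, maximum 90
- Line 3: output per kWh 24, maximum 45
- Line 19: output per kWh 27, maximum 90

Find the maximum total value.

5005

Order the production lines by output per kWh: Line 19 27 > Line 3 24 > Line 2 20 > Line 9 19 > Line 5 17 > Line 1 14 > Line 4 3.
Give Line 19 90 to hit its cap of 90 → 120 left.
Line 3: +45 to 45 (cap) → 75 left.
Line 2 takes 70 to reach its cap of 70 → 5 left.
Line 9 has room for 90 but only 5 remain, so it gets 5.
Total = 20×70 + 19×5 + 24×45 + 27×90 = 5005.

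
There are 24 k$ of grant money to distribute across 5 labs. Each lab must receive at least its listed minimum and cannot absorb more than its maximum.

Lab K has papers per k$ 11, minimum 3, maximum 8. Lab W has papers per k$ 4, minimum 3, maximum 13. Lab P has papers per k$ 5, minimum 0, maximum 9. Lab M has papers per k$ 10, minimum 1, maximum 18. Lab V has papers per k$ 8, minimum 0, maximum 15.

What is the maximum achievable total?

230

Meeting every minimum uses 3+3+0+1+0 = 7 k$, leaving 17.
Order the labs by papers per k$: Lab K 11 > Lab M 10 > Lab V 8 > Lab P 5 > Lab W 4.
Lab K: +5 to 8 (cap) — 12 left.
Lab M: +12 (room for 17) → 13. Pool exhausted.
Total = 11×8 + 4×3 + 10×13 = 230.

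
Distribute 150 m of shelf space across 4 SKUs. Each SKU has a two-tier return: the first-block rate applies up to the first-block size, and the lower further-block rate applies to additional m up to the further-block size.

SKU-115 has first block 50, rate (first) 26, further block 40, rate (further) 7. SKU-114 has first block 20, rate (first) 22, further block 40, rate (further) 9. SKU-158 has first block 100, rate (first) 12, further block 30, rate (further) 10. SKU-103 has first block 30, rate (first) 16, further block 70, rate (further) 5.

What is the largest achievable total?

Rank every tier by rate: SKU-115/first 26 > SKU-114/first 22 > SKU-103/first 16 > SKU-158/first 12 > SKU-158/second 10 > SKU-114/second 9 > SKU-115/second 7 > SKU-103/second 5.
SKU-115 first at 26: fill all 50 — 100 left.
SKU-114 first at 22: fill all 20 — 80 left.
SKU-103/first (16): +30 — 50 left.
SKU-158 first at 12: only 50 left, fill 50.
Total = 26×50 + 22×20 + 16×30 + 12×50 = 2820.

2820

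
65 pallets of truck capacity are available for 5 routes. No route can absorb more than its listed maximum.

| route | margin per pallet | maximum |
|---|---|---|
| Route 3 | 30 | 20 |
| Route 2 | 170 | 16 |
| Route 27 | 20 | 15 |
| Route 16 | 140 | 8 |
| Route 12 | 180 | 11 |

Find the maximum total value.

6620

Highest margin per pallet first: Route 12 180 > Route 2 170 > Route 16 140 > Route 3 30 > Route 27 20.
Route 12 takes 11 to reach its cap of 11 — 54 left.
Route 2: +16 to 16 (cap) — 38 left.
Route 16 takes 8 to reach its cap of 8 — 30 left.
Route 3 takes 20 to reach its cap of 20 — 10 left.
Only 10 left; Route 27 takes them to reach 10.
Total = 30×20 + 170×16 + 20×10 + 140×8 + 180×11 = 6620.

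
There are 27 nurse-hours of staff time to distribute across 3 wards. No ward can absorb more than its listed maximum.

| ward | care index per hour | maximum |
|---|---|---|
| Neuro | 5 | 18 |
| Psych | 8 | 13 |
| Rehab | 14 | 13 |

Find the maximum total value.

Highest care index per hour first: Rehab 14 > Psych 8 > Neuro 5.
Give Rehab 13 to hit its cap of 13 → 14 left.
Give Psych 13 to hit its cap of 13 → 1 left.
Neuro has room for 18 but only 1 remain, so it gets 1.
Total = 5×1 + 8×13 + 14×13 = 291.

291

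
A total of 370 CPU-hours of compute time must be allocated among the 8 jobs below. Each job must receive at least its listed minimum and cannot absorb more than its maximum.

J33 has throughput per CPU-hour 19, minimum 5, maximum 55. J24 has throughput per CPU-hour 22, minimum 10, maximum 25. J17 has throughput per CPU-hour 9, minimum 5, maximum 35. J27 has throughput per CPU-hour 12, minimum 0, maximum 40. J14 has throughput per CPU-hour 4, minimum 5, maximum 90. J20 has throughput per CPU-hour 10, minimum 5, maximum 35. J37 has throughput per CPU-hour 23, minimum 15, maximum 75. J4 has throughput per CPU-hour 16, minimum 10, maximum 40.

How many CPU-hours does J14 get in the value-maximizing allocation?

65

Meeting every minimum uses 5+10+5+0+5+5+15+10 = 55 CPU-hours, leaving 315.
Highest throughput per CPU-hour first: J37 23 > J24 22 > J33 19 > J4 16 > J27 12 > J20 10 > J17 9 > J14 4.
Give J37 60 more to hit its cap of 75 → 255 left.
J24: +15 to 25 (cap) → 240 left.
J33 takes 50 more to reach its cap of 55 → 190 left.
J4 takes 30 more to reach its cap of 40 → 160 left.
J27 takes 40 more to reach its cap of 40 → 120 left.
J20: +30 to 35 (cap) → 90 left.
J17 takes 30 more to reach its cap of 35 → 60 left.
J14: +60 (room for 85) → 65. Pool exhausted.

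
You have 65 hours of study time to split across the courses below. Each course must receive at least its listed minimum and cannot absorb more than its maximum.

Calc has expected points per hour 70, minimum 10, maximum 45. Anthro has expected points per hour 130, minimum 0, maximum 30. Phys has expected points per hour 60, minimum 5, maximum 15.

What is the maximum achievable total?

6300

Meeting every minimum uses 10+0+5 = 15 hours, leaving 50.
Highest expected points per hour first: Anthro 130 > Calc 70 > Phys 60.
Anthro: +30 to 30 (cap) ; 20 left.
Calc: +20 (room for 35) → 30. Pool exhausted.
Total = 70×30 + 130×30 + 60×5 = 6300.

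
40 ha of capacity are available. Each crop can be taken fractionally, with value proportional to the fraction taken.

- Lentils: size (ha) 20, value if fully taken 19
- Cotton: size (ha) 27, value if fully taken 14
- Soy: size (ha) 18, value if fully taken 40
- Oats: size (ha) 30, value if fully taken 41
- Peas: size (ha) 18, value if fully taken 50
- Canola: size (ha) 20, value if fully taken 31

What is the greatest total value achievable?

96.2

Sort by value density: Peas 50/18≈2.78, Soy 40/18≈2.22, Canola 31/20≈1.55, Oats 41/30≈1.37, Lentils 19/20≈0.95, Cotton 14/27≈0.519.
Take all of Peas (18 ha, value 50) → 22 ha left.
Take all of Soy (18 ha, value 40) → 4 ha left.
Only 4 ha remain; take 4/20 of Canola for value 31×4/20 = 6.2.
Total value = 96.2.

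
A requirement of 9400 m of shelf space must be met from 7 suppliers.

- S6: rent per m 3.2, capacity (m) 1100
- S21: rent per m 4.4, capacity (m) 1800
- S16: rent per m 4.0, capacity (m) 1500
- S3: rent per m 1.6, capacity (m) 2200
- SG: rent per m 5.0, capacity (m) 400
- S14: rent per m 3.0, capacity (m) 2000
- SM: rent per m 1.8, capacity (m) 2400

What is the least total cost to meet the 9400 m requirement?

Fill from the cheapest supplier first.
S3 (1.6): use full 2200 → 7200 m to go.
SM (1.8): use full 2400 → 4800 m to go.
S14 (3.0): use full 2000 → 2800 m to go.
Take 1100 from S6 at 3.2 → need 1700 more.
Take 1500 from S16 at 4.0 → need 200 more.
S21 at 4.4: take 200 of its 1800 → requirement met.
SG: unused.
Cost = 2200×1.6 + 2400×1.8 + 2000×3.0 + 1100×3.2 + 1500×4.0 + 200×4.4 = 24240.

24240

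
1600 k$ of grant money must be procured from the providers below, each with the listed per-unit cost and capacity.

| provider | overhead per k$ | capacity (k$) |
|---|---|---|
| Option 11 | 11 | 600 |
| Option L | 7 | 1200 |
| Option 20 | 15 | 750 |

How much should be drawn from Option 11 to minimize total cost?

Cheapest first:
Option L at 7: take all 1200 k$ ; 400 still needed.
Option 11 (11): take the remaining 400 ; done.
Option 20: unused.

400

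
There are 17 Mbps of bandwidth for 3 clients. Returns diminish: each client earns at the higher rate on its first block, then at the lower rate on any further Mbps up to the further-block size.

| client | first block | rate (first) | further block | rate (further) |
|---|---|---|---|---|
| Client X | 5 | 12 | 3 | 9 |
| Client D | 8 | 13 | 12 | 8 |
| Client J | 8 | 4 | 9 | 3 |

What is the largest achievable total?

199

Treat each block as its own option and order by rate: Client D/first 13 > Client X/first 12 > Client X/second 9 > Client D/second 8 > Client J/first 4 > Client J/second 3.
Fill Client D first block (8 at 13) — 9 left.
Client X first at 12: fill all 5 — 4 left.
Client X/second (9): +3 — 1 left.
1 remain; put them into Client D second at 8.
Total = 13×8 + 12×5 + 9×3 + 8×1 = 199.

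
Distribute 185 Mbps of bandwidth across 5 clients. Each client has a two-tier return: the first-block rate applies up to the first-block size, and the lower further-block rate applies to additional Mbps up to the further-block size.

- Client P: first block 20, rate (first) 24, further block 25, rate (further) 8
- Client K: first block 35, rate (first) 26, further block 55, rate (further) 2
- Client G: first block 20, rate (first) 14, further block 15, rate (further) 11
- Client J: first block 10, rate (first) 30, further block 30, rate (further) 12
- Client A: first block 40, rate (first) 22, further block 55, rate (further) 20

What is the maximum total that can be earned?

4010

Treat each block as its own option and order by rate: Client J/T1 30 > Client K/T1 26 > Client P/T1 24 > Client A/T1 22 > Client A/T2 20 > Client G/T1 14 > Client J/T2 12 > Client G/T2 11 > Client P/T2 8 > Client K/T2 2.
Fill Client J T1 block (10 at 30) ; 175 left.
Fill Client K T1 block (35 at 26) ; 140 left.
Fill Client P T1 block (20 at 24) ; 120 left.
Fill Client A T1 block (40 at 22) ; 80 left.
Fill Client A T2 block (55 at 20) ; 25 left.
Client G T1 at 14: fill all 20 ; 5 left.
5 remain; put them into Client J T2 at 12.
Total = 30×10 + 26×35 + 24×20 + 22×40 + 20×55 + 14×20 + 12×5 = 4010.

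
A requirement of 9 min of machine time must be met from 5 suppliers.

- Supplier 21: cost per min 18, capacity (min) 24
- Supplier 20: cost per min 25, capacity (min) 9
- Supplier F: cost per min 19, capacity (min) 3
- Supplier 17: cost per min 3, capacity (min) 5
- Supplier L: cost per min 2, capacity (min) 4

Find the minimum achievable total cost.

23

Use suppliers in increasing cost order.
Supplier L (2): use full 4 — 5 min to go.
Supplier 17 at 3: take all 5 min — 0 still needed.
Supplier 21, Supplier F, Supplier 20: unused.
Cost = 4×2 + 5×3 = 23.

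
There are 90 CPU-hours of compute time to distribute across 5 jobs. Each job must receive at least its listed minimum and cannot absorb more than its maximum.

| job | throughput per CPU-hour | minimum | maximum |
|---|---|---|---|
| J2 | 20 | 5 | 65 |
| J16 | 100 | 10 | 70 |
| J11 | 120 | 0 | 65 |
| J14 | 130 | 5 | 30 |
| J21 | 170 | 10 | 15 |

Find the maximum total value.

11150

Meeting every minimum uses 5+10+0+5+10 = 30 CPU-hours, leaving 60.
Order the jobs by throughput per CPU-hour: J21 170 > J14 130 > J11 120 > J16 100 > J2 20.
J21 takes 5 more to reach its cap of 15 → 55 left.
J14: +25 to 30 (cap) → 30 left.
Only 30 left; J11 takes them to reach 30.
Total = 20×5 + 100×10 + 120×30 + 130×30 + 170×15 = 11150.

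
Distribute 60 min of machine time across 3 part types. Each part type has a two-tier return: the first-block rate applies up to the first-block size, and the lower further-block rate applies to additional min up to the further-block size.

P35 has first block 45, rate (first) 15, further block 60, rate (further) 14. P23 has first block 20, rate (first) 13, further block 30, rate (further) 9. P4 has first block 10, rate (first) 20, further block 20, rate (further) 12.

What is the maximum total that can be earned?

Order all 6 blocks by rate: P4/T1 20 > P35/T1 15 > P35/T2 14 > P23/T1 13 > P4/T2 12 > P23/T2 9.
P4 T1 at 20: fill all 10 — 50 left.
Fill P35 T1 block (45 at 15) — 5 left.
P35 T2 at 14: only 5 left, fill 5.
Total = 20×10 + 15×45 + 14×5 = 945.

945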